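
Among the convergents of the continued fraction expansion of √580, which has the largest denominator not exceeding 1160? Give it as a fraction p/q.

√580 = [24; 12, 48, …] (period length 2).
Convergents:
  p_0/q_0 = 24/1
  p_1/q_1 = 289/12
  p_2/q_2 = 13896/577
  p_3/q_3 = 167041/6936
q_2 = 577 ≤ 1160 < 6936 = q_3, so the answer is 13896/577.

13896/577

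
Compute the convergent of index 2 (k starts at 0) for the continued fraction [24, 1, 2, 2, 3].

Using pₖ = aₖpₖ₋₁ + pₖ₋₂, qₖ = aₖqₖ₋₁ + qₖ₋₂ (with p₋₁=1, p₋₂=0, q₋₁=0, q₋₂=1):
  k=0: a=24, p=24, q=1
  k=1: a=1, p=25, q=1
  k=2: a=2, p=74, q=3

74/3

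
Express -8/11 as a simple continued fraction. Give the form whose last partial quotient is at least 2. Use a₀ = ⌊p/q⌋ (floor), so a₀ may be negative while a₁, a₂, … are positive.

-8 = -1*11 + 3
11 = 3*3 + 2
3 = 1*2 + 1
2 = 2*1 + 0  (stop)
So -8/11 = [-1; 3, 1, 2].

[-1; 3, 1, 2]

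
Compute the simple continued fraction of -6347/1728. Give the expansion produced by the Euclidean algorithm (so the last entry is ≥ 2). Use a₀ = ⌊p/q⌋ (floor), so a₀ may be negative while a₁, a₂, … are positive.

[-4; 3, 17, 8, 4]

-6347 = -4·1728 + 565
1728 = 3·565 + 33
565 = 17·33 + 4
33 = 8·4 + 1
4 = 4·1 + 0  (stop)
So -6347/1728 = [-4; 3, 17, 8, 4].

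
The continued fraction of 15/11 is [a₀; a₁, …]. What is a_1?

15 = 1·11 + 4   →  a_0 = 1
11 = 2·4 + 3   →  a_1 = 2

2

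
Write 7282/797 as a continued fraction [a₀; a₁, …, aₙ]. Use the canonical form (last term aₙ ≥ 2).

7282 = 9*797 + 109
797 = 7*109 + 34
109 = 3*34 + 7
34 = 4*7 + 6
7 = 1*6 + 1
6 = 6*1 + 0  (stop)
So 7282/797 = [9; 7, 3, 4, 1, 6].

[9; 7, 3, 4, 1, 6]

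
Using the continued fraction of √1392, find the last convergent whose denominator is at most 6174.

√1392 = [37; 3, 4, 3, 74, …] (period length 4).
Convergents:
  p_0/q_0 = 37/1
  p_1/q_1 = 112/3
  p_2/q_2 = 485/13
  p_3/q_3 = 1567/42
  p_4/q_4 = 116443/3121
  p_5/q_5 = 350896/9405
q_4 = 3121 ≤ 6174 < 9405 = q_5, so the answer is 116443/3121.

116443/3121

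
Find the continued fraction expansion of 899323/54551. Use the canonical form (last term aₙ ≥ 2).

[16; 2, 17, 4, 15, 8, 3]

899323 = 16*54551 + 26507
54551 = 2*26507 + 1537
26507 = 17*1537 + 378
1537 = 4*378 + 25
378 = 15*25 + 3
25 = 8*3 + 1
3 = 3*1 + 0  (stop)
So 899323/54551 = [16; 2, 17, 4, 15, 8, 3].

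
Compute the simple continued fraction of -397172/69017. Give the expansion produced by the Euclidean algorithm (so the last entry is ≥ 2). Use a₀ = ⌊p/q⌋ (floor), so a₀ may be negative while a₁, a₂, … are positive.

[-6; 4, 13, 18, 1, 3, 1, 13]

-397172 = -6×69017 + 16930
69017 = 4×16930 + 1297
16930 = 13×1297 + 69
1297 = 18×69 + 55
69 = 1×55 + 14
55 = 3×14 + 13
14 = 1×13 + 1
13 = 13×1 + 0  (stop)
So -397172/69017 = [-6; 4, 13, 18, 1, 3, 1, 13].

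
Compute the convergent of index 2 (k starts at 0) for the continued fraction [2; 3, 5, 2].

Using pₖ = aₖpₖ₋₁ + pₖ₋₂, qₖ = aₖqₖ₋₁ + qₖ₋₂ (with p₋₁=1, p₋₂=0, q₋₁=0, q₋₂=1):
  k=0: a=2, p=2, q=1
  k=1: a=3, p=7, q=3
  k=2: a=5, p=37, q=16

37/16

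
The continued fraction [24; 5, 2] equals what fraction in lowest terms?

266/11

Using pₖ = aₖpₖ₋₁ + pₖ₋₂ and qₖ = aₖqₖ₋₁ + qₖ₋₂:
  k=0: a=24, p=24, q=1
  k=1: a=5, p=121, q=5
  k=2: a=2, p=266, q=11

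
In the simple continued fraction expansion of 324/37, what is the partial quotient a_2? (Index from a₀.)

3

324 = 8·37 + 28   →  a_0 = 8
37 = 1·28 + 9   →  a_1 = 1
28 = 3·9 + 1   →  a_2 = 3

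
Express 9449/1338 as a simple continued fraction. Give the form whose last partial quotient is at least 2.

[7; 16, 8, 3, 3]

9449 = 7·1338 + 83
1338 = 16·83 + 10
83 = 8·10 + 3
10 = 3·3 + 1
3 = 3·1 + 0  (stop)
So 9449/1338 = [7; 16, 8, 3, 3].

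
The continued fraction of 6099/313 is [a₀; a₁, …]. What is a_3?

1

6099 = 19·313 + 152   →  a_0 = 19
313 = 2·152 + 9   →  a_1 = 2
152 = 16·9 + 8   →  a_2 = 16
9 = 1·8 + 1   →  a_3 = 1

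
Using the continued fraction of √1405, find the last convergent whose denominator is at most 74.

2249/60

√1405 = [37; 2, 14, 2, 74, …] (period length 4).
Convergents:
  p_0/q_0 = 37/1
  p_1/q_1 = 75/2
  p_2/q_2 = 1087/29
  p_3/q_3 = 2249/60
  p_4/q_4 = 167513/4469
q_3 = 60 ≤ 74 < 4469 = q_4, so the answer is 2249/60.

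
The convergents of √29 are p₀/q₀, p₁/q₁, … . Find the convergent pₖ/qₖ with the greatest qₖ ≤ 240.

√29 = [5; 2, 1, 1, 2, 10, …] (period length 5).
Convergents:
  p_0/q_0 = 5/1
  p_1/q_1 = 11/2
  p_2/q_2 = 16/3
  p_3/q_3 = 27/5
  p_4/q_4 = 70/13
  p_5/q_5 = 727/135
  p_6/q_6 = 1524/283
q_5 = 135 ≤ 240 < 283 = q_6, so the answer is 727/135.

727/135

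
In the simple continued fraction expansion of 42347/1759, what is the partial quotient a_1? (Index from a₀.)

13

42347 = 24·1759 + 131   →  a_0 = 24
1759 = 13·131 + 56   →  a_1 = 13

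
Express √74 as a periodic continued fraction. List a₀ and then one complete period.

a₀ = ⌊√74⌋ = 8.

[8; 1, 1, 1, 1, 16]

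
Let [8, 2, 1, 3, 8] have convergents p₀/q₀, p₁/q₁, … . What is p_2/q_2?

Using pₖ = aₖpₖ₋₁ + pₖ₋₂, qₖ = aₖqₖ₋₁ + qₖ₋₂ (with p₋₁=1, p₋₂=0, q₋₁=0, q₋₂=1):
  k=0: a=8, p=8, q=1
  k=1: a=2, p=17, q=2
  k=2: a=1, p=25, q=3

25/3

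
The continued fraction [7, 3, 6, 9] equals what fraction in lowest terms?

1273/174

Fold from the inside: start with 9/1.
  6 + 1/9 = 55/9
  3 + 9/55 = 174/55
  7 + 55/174 = 1273/174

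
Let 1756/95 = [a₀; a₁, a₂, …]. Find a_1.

2

1756 = 18·95 + 46   →  a_0 = 18
95 = 2·46 + 3   →  a_1 = 2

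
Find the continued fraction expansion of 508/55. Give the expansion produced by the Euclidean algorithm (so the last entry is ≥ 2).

508 = 9·55 + 13
55 = 4·13 + 3
13 = 4·3 + 1
3 = 3·1 + 0  (stop)
So 508/55 = [9; 4, 4, 3].

[9; 4, 4, 3]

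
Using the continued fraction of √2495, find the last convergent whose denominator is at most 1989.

√2495 = [49; 1, 18, 1, 98, …] (period length 4).
Convergents:
  p_0/q_0 = 49/1
  p_1/q_1 = 50/1
  p_2/q_2 = 949/19
  p_3/q_3 = 999/20
  p_4/q_4 = 98851/1979
  p_5/q_5 = 99850/1999
q_4 = 1979 ≤ 1989 < 1999 = q_5, so the answer is 98851/1979.

98851/1979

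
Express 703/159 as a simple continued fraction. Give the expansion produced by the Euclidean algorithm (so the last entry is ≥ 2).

[4; 2, 2, 1, 2, 8]

703 = 4×159 + 67
159 = 2×67 + 25
67 = 2×25 + 17
25 = 1×17 + 8
17 = 2×8 + 1
8 = 8×1 + 0  (stop)
So 703/159 = [4; 2, 2, 1, 2, 8].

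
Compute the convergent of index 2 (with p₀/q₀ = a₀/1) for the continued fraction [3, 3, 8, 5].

Using pₖ = aₖpₖ₋₁ + pₖ₋₂, qₖ = aₖqₖ₋₁ + qₖ₋₂ (with p₋₁=1, p₋₂=0, q₋₁=0, q₋₂=1):
  k=0: a=3, p=3, q=1
  k=1: a=3, p=10, q=3
  k=2: a=8, p=83, q=25

83/25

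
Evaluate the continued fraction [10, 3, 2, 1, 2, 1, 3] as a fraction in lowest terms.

1421/138

Fold from the inside: start with 3/1.
  1 + 1/3 = 4/3
  2 + 3/4 = 11/4
  1 + 4/11 = 15/11
  2 + 11/15 = 41/15
  3 + 15/41 = 138/41
  10 + 41/138 = 1421/138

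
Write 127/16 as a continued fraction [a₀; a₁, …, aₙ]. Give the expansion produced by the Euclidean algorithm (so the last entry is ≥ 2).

127 = 7*16 + 15
16 = 1*15 + 1
15 = 15*1 + 0  (stop)
So 127/16 = [7; 1, 15].

[7; 1, 15]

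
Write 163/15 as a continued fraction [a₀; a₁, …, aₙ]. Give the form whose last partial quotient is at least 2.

[10; 1, 6, 2]

163 = 10×15 + 13
15 = 1×13 + 2
13 = 6×2 + 1
2 = 2×1 + 0  (stop)
So 163/15 = [10; 1, 6, 2].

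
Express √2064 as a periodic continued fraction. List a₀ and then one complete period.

a₀ = ⌊√2064⌋ = 45.
With m₀=0, d₀=1 and mₖ₊₁ = dₖaₖ − mₖ, dₖ₊₁ = (n − mₖ₊₁²)/dₖ, aₖ₊₁ = ⌊(a₀+mₖ₊₁)/dₖ₊₁⌋:
  k=1: m=45, d=39, a=2
  k=2: m=33, d=25, a=3
  k=3: m=42, d=12, a=7
  k=4: m=42, d=25, a=3
  k=5: m=33, d=39, a=2
  k=6: m=45, d=1, a=90
d=1 and a=2a₀=90 at k=6, so the next step gives (m, d) = (45, 39) again — its k=1 value — and the period has length 6.

[45; 2, 3, 7, 3, 2, 90]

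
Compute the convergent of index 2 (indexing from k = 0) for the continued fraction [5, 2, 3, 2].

Using pₖ = aₖpₖ₋₁ + pₖ₋₂, qₖ = aₖqₖ₋₁ + qₖ₋₂ (with p₋₁=1, p₋₂=0, q₋₁=0, q₋₂=1):
  k=0: a=5, p=5, q=1
  k=1: a=2, p=11, q=2
  k=2: a=3, p=38, q=7

38/7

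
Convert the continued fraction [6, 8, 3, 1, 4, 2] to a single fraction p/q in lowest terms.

2124/347

Using pₖ = aₖpₖ₋₁ + pₖ₋₂ and qₖ = aₖqₖ₋₁ + qₖ₋₂:
  k=0: a=6, p=6, q=1
  k=1: a=8, p=49, q=8
  k=2: a=3, p=153, q=25
  k=3: a=1, p=202, q=33
  k=4: a=4, p=961, q=157
  k=5: a=2, p=2124, q=347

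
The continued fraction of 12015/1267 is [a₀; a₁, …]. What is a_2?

14

12015 = 9·1267 + 612   →  a_0 = 9
1267 = 2·612 + 43   →  a_1 = 2
612 = 14·43 + 10   →  a_2 = 14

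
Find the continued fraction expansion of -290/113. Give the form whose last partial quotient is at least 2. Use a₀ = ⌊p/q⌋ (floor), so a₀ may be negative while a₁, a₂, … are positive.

[-3; 2, 3, 3, 1, 3]

-290 = -3*113 + 49
113 = 2*49 + 15
49 = 3*15 + 4
15 = 3*4 + 3
4 = 1*3 + 1
3 = 3*1 + 0  (stop)
So -290/113 = [-3; 2, 3, 3, 1, 3].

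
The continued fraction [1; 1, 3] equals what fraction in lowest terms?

Fold from the inside: start with 3/1.
  1 + 1/3 = 4/3
  1 + 3/4 = 7/4

7/4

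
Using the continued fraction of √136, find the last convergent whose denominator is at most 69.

793/68

√136 = [11; 1, 1, 1, 22, …] (period length 4).
Convergents:
  p_0/q_0 = 11/1
  p_1/q_1 = 12/1
  p_2/q_2 = 23/2
  p_3/q_3 = 35/3
  p_4/q_4 = 793/68
  p_5/q_5 = 828/71
q_4 = 68 ≤ 69 < 71 = q_5, so the answer is 793/68.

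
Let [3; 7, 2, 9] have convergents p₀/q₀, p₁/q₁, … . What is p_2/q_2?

Using pₖ = aₖpₖ₋₁ + pₖ₋₂, qₖ = aₖqₖ₋₁ + qₖ₋₂ (with p₋₁=1, p₋₂=0, q₋₁=0, q₋₂=1):
  k=0: a=3, p=3, q=1
  k=1: a=7, p=22, q=7
  k=2: a=2, p=47, q=15

47/15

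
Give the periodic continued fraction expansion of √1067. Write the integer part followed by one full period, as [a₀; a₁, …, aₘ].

a₀ = ⌊√1067⌋ = 32.
With m₀=0, d₀=1 and mₖ₊₁ = dₖaₖ − mₖ, dₖ₊₁ = (n − mₖ₊₁²)/dₖ, aₖ₊₁ = ⌊(a₀+mₖ₊₁)/dₖ₊₁⌋:
  k=1: m=32, d=43, a=1
  k=2: m=11, d=22, a=1
  k=3: m=11, d=43, a=1
  k=4: m=32, d=1, a=64
d=1 and a=2a₀=64 at k=4, so the next step gives (m, d) = (32, 43) again — its k=1 value — and the period has length 4.

[32; 1, 1, 1, 64]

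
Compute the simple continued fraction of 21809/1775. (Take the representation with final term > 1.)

[12; 3, 2, 19, 13]

21809 = 12×1775 + 509
1775 = 3×509 + 248
509 = 2×248 + 13
248 = 19×13 + 1
13 = 13×1 + 0  (stop)
So 21809/1775 = [12; 3, 2, 19, 13].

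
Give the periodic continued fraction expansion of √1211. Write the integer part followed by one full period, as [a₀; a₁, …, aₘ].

a₀ = ⌊√1211⌋ = 34.
With m₀=0, d₀=1 and mₖ₊₁ = dₖaₖ − mₖ, dₖ₊₁ = (n − mₖ₊₁²)/dₖ, aₖ₊₁ = ⌊(a₀+mₖ₊₁)/dₖ₊₁⌋:
  k=1: m=34, d=55, a=1
  k=2: m=21, d=14, a=3
  k=3: m=21, d=55, a=1
  k=4: m=34, d=1, a=68
d=1 and a=2a₀=68 at k=4, so the next step gives (m, d) = (34, 55) again — its k=1 value — and the period has length 4.

[34; 1, 3, 1, 68]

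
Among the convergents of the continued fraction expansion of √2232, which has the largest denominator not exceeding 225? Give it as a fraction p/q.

√2232 = [47; 4, 10, 4, 94, …] (period length 4).
Convergents:
  p_0/q_0 = 47/1
  p_1/q_1 = 189/4
  p_2/q_2 = 1937/41
  p_3/q_3 = 7937/168
  p_4/q_4 = 748015/15833
q_3 = 168 ≤ 225 < 15833 = q_4, so the answer is 7937/168.

7937/168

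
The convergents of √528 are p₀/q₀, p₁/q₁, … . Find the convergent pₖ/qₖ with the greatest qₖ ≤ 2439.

48599/2115

√528 = [22; 1, 44, …] (period length 2).
Convergents:
  p_0/q_0 = 22/1
  p_1/q_1 = 23/1
  p_2/q_2 = 1034/45
  p_3/q_3 = 1057/46
  p_4/q_4 = 47542/2069
  p_5/q_5 = 48599/2115
  p_6/q_6 = 2185898/95129
q_5 = 2115 ≤ 2439 < 95129 = q_6, so the answer is 48599/2115.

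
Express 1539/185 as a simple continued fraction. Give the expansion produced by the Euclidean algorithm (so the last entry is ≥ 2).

1539 = 8·185 + 59
185 = 3·59 + 8
59 = 7·8 + 3
8 = 2·3 + 2
3 = 1·2 + 1
2 = 2·1 + 0  (stop)
So 1539/185 = [8; 3, 7, 2, 1, 2].

[8; 3, 7, 2, 1, 2]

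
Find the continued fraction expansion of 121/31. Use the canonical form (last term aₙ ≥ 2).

[3; 1, 9, 3]

121 = 3·31 + 28
31 = 1·28 + 3
28 = 9·3 + 1
3 = 3·1 + 0  (stop)
So 121/31 = [3; 1, 9, 3].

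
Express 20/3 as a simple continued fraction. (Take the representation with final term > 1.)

[6; 1, 2]

20 = 6*3 + 2
3 = 1*2 + 1
2 = 2*1 + 0  (stop)
So 20/3 = [6; 1, 2].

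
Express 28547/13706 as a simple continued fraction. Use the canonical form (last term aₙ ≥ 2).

[2; 12, 13, 5, 17]

28547 = 2*13706 + 1135
13706 = 12*1135 + 86
1135 = 13*86 + 17
86 = 5*17 + 1
17 = 17*1 + 0  (stop)
So 28547/13706 = [2; 12, 13, 5, 17].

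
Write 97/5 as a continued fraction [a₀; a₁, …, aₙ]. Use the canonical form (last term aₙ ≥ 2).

97 = 19·5 + 2
5 = 2·2 + 1
2 = 2·1 + 0  (stop)
So 97/5 = [19; 2, 2].

[19; 2, 2]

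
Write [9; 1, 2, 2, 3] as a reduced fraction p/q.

Fold from the inside: start with 3/1.
  2 + 1/3 = 7/3
  2 + 3/7 = 17/7
  1 + 7/17 = 24/17
  9 + 17/24 = 233/24

233/24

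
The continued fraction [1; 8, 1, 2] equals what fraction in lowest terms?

29/26

Using pₖ = aₖpₖ₋₁ + pₖ₋₂ and qₖ = aₖqₖ₋₁ + qₖ₋₂:
  k=0: a=1, p=1, q=1
  k=1: a=8, p=9, q=8
  k=2: a=1, p=10, q=9
  k=3: a=2, p=29, q=26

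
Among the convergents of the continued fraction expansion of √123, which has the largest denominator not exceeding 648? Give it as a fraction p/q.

2695/243

√123 = [11; 11, 22, …] (period length 2).
Convergents:
  p_0/q_0 = 11/1
  p_1/q_1 = 122/11
  p_2/q_2 = 2695/243
  p_3/q_3 = 29767/2684
q_2 = 243 ≤ 648 < 2684 = q_3, so the answer is 2695/243.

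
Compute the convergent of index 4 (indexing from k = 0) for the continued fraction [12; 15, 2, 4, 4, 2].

7082/587

Using pₖ = aₖpₖ₋₁ + pₖ₋₂, qₖ = aₖqₖ₋₁ + qₖ₋₂ (with p₋₁=1, p₋₂=0, q₋₁=0, q₋₂=1):
  k=0: a=12, p=12, q=1
  k=1: a=15, p=181, q=15
  k=2: a=2, p=374, q=31
  k=3: a=4, p=1677, q=139
  k=4: a=4, p=7082, q=587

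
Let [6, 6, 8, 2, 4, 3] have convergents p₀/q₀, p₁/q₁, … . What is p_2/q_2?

Using pₖ = aₖpₖ₋₁ + pₖ₋₂, qₖ = aₖqₖ₋₁ + qₖ₋₂ (with p₋₁=1, p₋₂=0, q₋₁=0, q₋₂=1):
  k=0: a=6, p=6, q=1
  k=1: a=6, p=37, q=6
  k=2: a=8, p=302, q=49

302/49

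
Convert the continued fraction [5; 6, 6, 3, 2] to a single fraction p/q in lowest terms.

Fold from the inside: start with 2/1.
  3 + 1/2 = 7/2
  6 + 2/7 = 44/7
  6 + 7/44 = 271/44
  5 + 44/271 = 1399/271

1399/271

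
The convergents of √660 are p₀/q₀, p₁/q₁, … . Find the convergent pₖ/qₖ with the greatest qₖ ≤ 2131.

54695/2129

√660 = [25; 1, 2, 4, 2, 1, 50, …] (period length 6).
Convergents:
  p_0/q_0 = 25/1
  p_1/q_1 = 26/1
  p_2/q_2 = 77/3
  p_3/q_3 = 334/13
  p_4/q_4 = 745/29
  p_5/q_5 = 1079/42
  p_6/q_6 = 54695/2129
  p_7/q_7 = 55774/2171
q_6 = 2129 ≤ 2131 < 2171 = q_7, so the answer is 54695/2129.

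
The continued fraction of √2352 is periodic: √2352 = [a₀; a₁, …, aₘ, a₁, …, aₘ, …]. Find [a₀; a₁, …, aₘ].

a₀ = ⌊√2352⌋ = 48.
With m₀=0, d₀=1 and mₖ₊₁ = dₖaₖ − mₖ, dₖ₊₁ = (n − mₖ₊₁²)/dₖ, aₖ₊₁ = ⌊(a₀+mₖ₊₁)/dₖ₊₁⌋:
  k=1: m=48, d=48, a=2
  k=2: m=48, d=1, a=96
d=1 and a=2a₀=96 at k=2, so the next step gives (m, d) = (48, 48) again — its k=1 value — and the period has length 2.

[48; 2, 96]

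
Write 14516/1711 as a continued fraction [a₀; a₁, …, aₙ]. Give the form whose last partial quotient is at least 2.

14516 = 8·1711 + 828
1711 = 2·828 + 55
828 = 15·55 + 3
55 = 18·3 + 1
3 = 3·1 + 0  (stop)
So 14516/1711 = [8; 2, 15, 18, 3].

[8; 2, 15, 18, 3]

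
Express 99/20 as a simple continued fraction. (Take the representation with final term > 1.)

99 = 4×20 + 19
20 = 1×19 + 1
19 = 19×1 + 0  (stop)
So 99/20 = [4; 1, 19].

[4; 1, 19]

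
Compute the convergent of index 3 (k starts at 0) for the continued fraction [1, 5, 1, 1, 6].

13/11

Using pₖ = aₖpₖ₋₁ + pₖ₋₂, qₖ = aₖqₖ₋₁ + qₖ₋₂ (with p₋₁=1, p₋₂=0, q₋₁=0, q₋₂=1):
  k=0: a=1, p=1, q=1
  k=1: a=5, p=6, q=5
  k=2: a=1, p=7, q=6
  k=3: a=1, p=13, q=11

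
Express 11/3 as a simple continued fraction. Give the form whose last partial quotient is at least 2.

[3; 1, 2]

11 = 3·3 + 2
3 = 1·2 + 1
2 = 2·1 + 0  (stop)
So 11/3 = [3; 1, 2].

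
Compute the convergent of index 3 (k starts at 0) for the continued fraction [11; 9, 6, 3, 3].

1933/174

Using pₖ = aₖpₖ₋₁ + pₖ₋₂, qₖ = aₖqₖ₋₁ + qₖ₋₂ (with p₋₁=1, p₋₂=0, q₋₁=0, q₋₂=1):
  k=0: a=11, p=11, q=1
  k=1: a=9, p=100, q=9
  k=2: a=6, p=611, q=55
  k=3: a=3, p=1933, q=174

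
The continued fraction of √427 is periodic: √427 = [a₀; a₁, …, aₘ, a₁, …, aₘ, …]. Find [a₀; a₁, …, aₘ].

a₀ = ⌊√427⌋ = 20.
With m₀=0, d₀=1 and mₖ₊₁ = dₖaₖ − mₖ, dₖ₊₁ = (n − mₖ₊₁²)/dₖ, aₖ₊₁ = ⌊(a₀+mₖ₊₁)/dₖ₊₁⌋:
  k=1: m=20, d=27, a=1
  k=2: m=7, d=14, a=1
  k=3: m=7, d=27, a=1
  k=4: m=20, d=1, a=40
d=1 and a=2a₀=40 at k=4, so the next step gives (m, d) = (20, 27) again — its k=1 value — and the period has length 4.

[20; 1, 1, 1, 40]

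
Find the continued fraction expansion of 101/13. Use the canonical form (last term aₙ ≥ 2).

101 = 7×13 + 10
13 = 1×10 + 3
10 = 3×3 + 1
3 = 3×1 + 0  (stop)
So 101/13 = [7; 1, 3, 3].

[7; 1, 3, 3]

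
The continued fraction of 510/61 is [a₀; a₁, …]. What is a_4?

2

510 = 8·61 + 22   →  a_0 = 8
61 = 2·22 + 17   →  a_1 = 2
22 = 1·17 + 5   →  a_2 = 1
17 = 3·5 + 2   →  a_3 = 3
5 = 2·2 + 1   →  a_4 = 2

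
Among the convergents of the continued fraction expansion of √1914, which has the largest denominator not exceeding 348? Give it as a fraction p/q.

√1914 = [43; 1, 2, 1, 86, …] (period length 4).
Convergents:
  p_0/q_0 = 43/1
  p_1/q_1 = 44/1
  p_2/q_2 = 131/3
  p_3/q_3 = 175/4
  p_4/q_4 = 15181/347
  p_5/q_5 = 15356/351
q_4 = 347 ≤ 348 < 351 = q_5, so the answer is 15181/347.

15181/347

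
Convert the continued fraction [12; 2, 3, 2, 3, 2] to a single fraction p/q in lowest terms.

1567/126

Fold from the inside: start with 2/1.
  3 + 1/2 = 7/2
  2 + 2/7 = 16/7
  3 + 7/16 = 55/16
  2 + 16/55 = 126/55
  12 + 55/126 = 1567/126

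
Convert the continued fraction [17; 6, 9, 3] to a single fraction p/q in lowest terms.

2935/171

Fold from the inside: start with 3/1.
  9 + 1/3 = 28/3
  6 + 3/28 = 171/28
  17 + 28/171 = 2935/171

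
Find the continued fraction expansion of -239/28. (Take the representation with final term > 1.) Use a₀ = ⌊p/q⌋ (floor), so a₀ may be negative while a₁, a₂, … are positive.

[-9; 2, 6, 2]

-239 = -9×28 + 13
28 = 2×13 + 2
13 = 6×2 + 1
2 = 2×1 + 0  (stop)
So -239/28 = [-9; 2, 6, 2].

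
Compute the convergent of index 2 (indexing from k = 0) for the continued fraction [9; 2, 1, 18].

28/3

Using pₖ = aₖpₖ₋₁ + pₖ₋₂, qₖ = aₖqₖ₋₁ + qₖ₋₂ (with p₋₁=1, p₋₂=0, q₋₁=0, q₋₂=1):
  k=0: a=9, p=9, q=1
  k=1: a=2, p=19, q=2
  k=2: a=1, p=28, q=3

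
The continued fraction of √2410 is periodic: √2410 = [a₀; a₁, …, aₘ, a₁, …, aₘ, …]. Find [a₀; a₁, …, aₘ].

a₀ = ⌊√2410⌋ = 49.

[49; 10, 1, 8, 1, 10, 98]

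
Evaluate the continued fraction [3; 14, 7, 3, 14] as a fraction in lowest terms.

13674/4453

Fold from the inside: start with 14/1.
  3 + 1/14 = 43/14
  7 + 14/43 = 315/43
  14 + 43/315 = 4453/315
  3 + 315/4453 = 13674/4453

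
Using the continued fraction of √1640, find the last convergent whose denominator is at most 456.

13121/324

√1640 = [40; 2, 80, …] (period length 2).
Convergents:
  p_0/q_0 = 40/1
  p_1/q_1 = 81/2
  p_2/q_2 = 6520/161
  p_3/q_3 = 13121/324
  p_4/q_4 = 1056200/26081
q_3 = 324 ≤ 456 < 26081 = q_4, so the answer is 13121/324.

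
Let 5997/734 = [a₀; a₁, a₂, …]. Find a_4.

5997 = 8·734 + 125   →  a_0 = 8
734 = 5·125 + 109   →  a_1 = 5
125 = 1·109 + 16   →  a_2 = 1
109 = 6·16 + 13   →  a_3 = 6
16 = 1·13 + 3   →  a_4 = 1

1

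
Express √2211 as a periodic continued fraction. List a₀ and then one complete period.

a₀ = ⌊√2211⌋ = 47.

[47; 47, 94]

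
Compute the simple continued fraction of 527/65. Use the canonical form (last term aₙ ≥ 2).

527 = 8×65 + 7
65 = 9×7 + 2
7 = 3×2 + 1
2 = 2×1 + 0  (stop)
So 527/65 = [8; 9, 3, 2].

[8; 9, 3, 2]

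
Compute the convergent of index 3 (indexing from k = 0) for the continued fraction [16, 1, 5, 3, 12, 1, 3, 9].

Using pₖ = aₖpₖ₋₁ + pₖ₋₂, qₖ = aₖqₖ₋₁ + qₖ₋₂ (with p₋₁=1, p₋₂=0, q₋₁=0, q₋₂=1):
  k=0: a=16, p=16, q=1
  k=1: a=1, p=17, q=1
  k=2: a=5, p=101, q=6
  k=3: a=3, p=320, q=19

320/19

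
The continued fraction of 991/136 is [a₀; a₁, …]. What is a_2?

2

991 = 7·136 + 39   →  a_0 = 7
136 = 3·39 + 19   →  a_1 = 3
39 = 2·19 + 1   →  a_2 = 2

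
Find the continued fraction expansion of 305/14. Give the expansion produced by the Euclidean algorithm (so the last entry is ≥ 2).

[21; 1, 3, 1, 2]

305 = 21·14 + 11
14 = 1·11 + 3
11 = 3·3 + 2
3 = 1·2 + 1
2 = 2·1 + 0  (stop)
So 305/14 = [21; 1, 3, 1, 2].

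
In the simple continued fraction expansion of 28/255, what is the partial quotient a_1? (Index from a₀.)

28 = 0·255 + 28   →  a_0 = 0
255 = 9·28 + 3   →  a_1 = 9

9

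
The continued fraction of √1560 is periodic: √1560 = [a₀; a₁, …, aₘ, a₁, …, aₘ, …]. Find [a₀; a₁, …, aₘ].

[39; 2, 78]

a₀ = ⌊√1560⌋ = 39.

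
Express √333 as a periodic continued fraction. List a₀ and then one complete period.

a₀ = ⌊√333⌋ = 18.
With m₀=0, d₀=1 and mₖ₊₁ = dₖaₖ − mₖ, dₖ₊₁ = (n − mₖ₊₁²)/dₖ, aₖ₊₁ = ⌊(a₀+mₖ₊₁)/dₖ₊₁⌋:
  k=1: m=18, d=9, a=4
  k=2: m=18, d=1, a=36
d=1 and a=2a₀=36 at k=2, so the next step gives (m, d) = (18, 9) again — its k=1 value — and the period has length 2.

[18; 4, 36]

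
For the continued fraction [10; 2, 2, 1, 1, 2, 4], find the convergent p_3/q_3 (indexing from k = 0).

73/7

Using pₖ = aₖpₖ₋₁ + pₖ₋₂, qₖ = aₖqₖ₋₁ + qₖ₋₂ (with p₋₁=1, p₋₂=0, q₋₁=0, q₋₂=1):
  k=0: a=10, p=10, q=1
  k=1: a=2, p=21, q=2
  k=2: a=2, p=52, q=5
  k=3: a=1, p=73, q=7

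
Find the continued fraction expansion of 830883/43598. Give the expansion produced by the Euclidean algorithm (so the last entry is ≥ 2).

830883 = 19×43598 + 2521
43598 = 17×2521 + 741
2521 = 3×741 + 298
741 = 2×298 + 145
298 = 2×145 + 8
145 = 18×8 + 1
8 = 8×1 + 0  (stop)
So 830883/43598 = [19; 17, 3, 2, 2, 18, 8].

[19; 17, 3, 2, 2, 18, 8]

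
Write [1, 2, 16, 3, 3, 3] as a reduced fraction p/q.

Fold from the inside: start with 3/1.
  3 + 1/3 = 10/3
  3 + 3/10 = 33/10
  16 + 10/33 = 538/33
  2 + 33/538 = 1109/538
  1 + 538/1109 = 1647/1109

1647/1109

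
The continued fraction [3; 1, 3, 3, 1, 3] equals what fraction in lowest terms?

241/64

Fold from the inside: start with 3/1.
  1 + 1/3 = 4/3
  3 + 3/4 = 15/4
  3 + 4/15 = 49/15
  1 + 15/49 = 64/49
  3 + 49/64 = 241/64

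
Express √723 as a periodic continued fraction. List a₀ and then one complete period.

[26; 1, 7, 1, 52]

a₀ = ⌊√723⌋ = 26.
With m₀=0, d₀=1 and mₖ₊₁ = dₖaₖ − mₖ, dₖ₊₁ = (n − mₖ₊₁²)/dₖ, aₖ₊₁ = ⌊(a₀+mₖ₊₁)/dₖ₊₁⌋:
  k=1: m=26, d=47, a=1
  k=2: m=21, d=6, a=7
  k=3: m=21, d=47, a=1
  k=4: m=26, d=1, a=52
d=1 and a=2a₀=52 at k=4, so the next step gives (m, d) = (26, 47) again — its k=1 value — and the period has length 4.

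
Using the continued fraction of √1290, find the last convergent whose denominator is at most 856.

√1290 = [35; 1, 10, 1, 70, …] (period length 4).
Convergents:
  p_0/q_0 = 35/1
  p_1/q_1 = 36/1
  p_2/q_2 = 395/11
  p_3/q_3 = 431/12
  p_4/q_4 = 30565/851
  p_5/q_5 = 30996/863
q_4 = 851 ≤ 856 < 863 = q_5, so the answer is 30565/851.

30565/851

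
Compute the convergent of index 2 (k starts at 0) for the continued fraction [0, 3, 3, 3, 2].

Using pₖ = aₖpₖ₋₁ + pₖ₋₂, qₖ = aₖqₖ₋₁ + qₖ₋₂ (with p₋₁=1, p₋₂=0, q₋₁=0, q₋₂=1):
  k=0: a=0, p=0, q=1
  k=1: a=3, p=1, q=3
  k=2: a=3, p=3, q=10

3/10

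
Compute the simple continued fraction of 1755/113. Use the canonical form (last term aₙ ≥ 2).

1755 = 15*113 + 60
113 = 1*60 + 53
60 = 1*53 + 7
53 = 7*7 + 4
7 = 1*4 + 3
4 = 1*3 + 1
3 = 3*1 + 0  (stop)
So 1755/113 = [15; 1, 1, 7, 1, 1, 3].

[15; 1, 1, 7, 1, 1, 3]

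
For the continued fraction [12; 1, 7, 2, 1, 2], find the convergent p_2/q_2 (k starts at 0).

103/8

Using pₖ = aₖpₖ₋₁ + pₖ₋₂, qₖ = aₖqₖ₋₁ + qₖ₋₂ (with p₋₁=1, p₋₂=0, q₋₁=0, q₋₂=1):
  k=0: a=12, p=12, q=1
  k=1: a=1, p=13, q=1
  k=2: a=7, p=103, q=8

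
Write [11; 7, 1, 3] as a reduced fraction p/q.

Fold from the inside: start with 3/1.
  1 + 1/3 = 4/3
  7 + 3/4 = 31/4
  11 + 4/31 = 345/31

345/31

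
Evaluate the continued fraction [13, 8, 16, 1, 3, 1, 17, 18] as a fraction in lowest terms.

2855261/217559

Fold from the inside: start with 18/1.
  17 + 1/18 = 307/18
  1 + 18/307 = 325/307
  3 + 307/325 = 1282/325
  1 + 325/1282 = 1607/1282
  16 + 1282/1607 = 26994/1607
  8 + 1607/26994 = 217559/26994
  13 + 26994/217559 = 2855261/217559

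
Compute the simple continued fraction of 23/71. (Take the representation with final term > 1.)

[0; 3, 11, 2]

23 = 0*71 + 23
71 = 3*23 + 2
23 = 11*2 + 1
2 = 2*1 + 0  (stop)
So 23/71 = [0; 3, 11, 2].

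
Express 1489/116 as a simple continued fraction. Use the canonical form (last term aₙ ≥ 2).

1489 = 12·116 + 97
116 = 1·97 + 19
97 = 5·19 + 2
19 = 9·2 + 1
2 = 2·1 + 0  (stop)
So 1489/116 = [12; 1, 5, 9, 2].

[12; 1, 5, 9, 2]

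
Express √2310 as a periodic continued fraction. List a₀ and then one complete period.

a₀ = ⌊√2310⌋ = 48.
With m₀=0, d₀=1 and mₖ₊₁ = dₖaₖ − mₖ, dₖ₊₁ = (n − mₖ₊₁²)/dₖ, aₖ₊₁ = ⌊(a₀+mₖ₊₁)/dₖ₊₁⌋:
  k=1: m=48, d=6, a=16
  k=2: m=48, d=1, a=96
d=1 and a=2a₀=96 at k=2, so the next step gives (m, d) = (48, 6) again — its k=1 value — and the period has length 2.

[48; 16, 96]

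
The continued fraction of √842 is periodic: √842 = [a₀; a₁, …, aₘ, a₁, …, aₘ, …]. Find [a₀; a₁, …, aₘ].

a₀ = ⌊√842⌋ = 29.
With m₀=0, d₀=1 and mₖ₊₁ = dₖaₖ − mₖ, dₖ₊₁ = (n − mₖ₊₁²)/dₖ, aₖ₊₁ = ⌊(a₀+mₖ₊₁)/dₖ₊₁⌋:
  k=1: m=29, d=1, a=58
d=1 and a=2a₀=58 at k=1, so the next step gives (m, d) = (29, 1) again — its k=1 value — and the period has length 1.

[29; 58]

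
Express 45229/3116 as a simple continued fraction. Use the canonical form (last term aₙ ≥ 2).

[14; 1, 1, 16, 13, 2, 3]

45229 = 14×3116 + 1605
3116 = 1×1605 + 1511
1605 = 1×1511 + 94
1511 = 16×94 + 7
94 = 13×7 + 3
7 = 2×3 + 1
3 = 3×1 + 0  (stop)
So 45229/3116 = [14; 1, 1, 16, 13, 2, 3].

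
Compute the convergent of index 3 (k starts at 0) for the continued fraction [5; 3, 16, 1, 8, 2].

Using pₖ = aₖpₖ₋₁ + pₖ₋₂, qₖ = aₖqₖ₋₁ + qₖ₋₂ (with p₋₁=1, p₋₂=0, q₋₁=0, q₋₂=1):
  k=0: a=5, p=5, q=1
  k=1: a=3, p=16, q=3
  k=2: a=16, p=261, q=49
  k=3: a=1, p=277, q=52

277/52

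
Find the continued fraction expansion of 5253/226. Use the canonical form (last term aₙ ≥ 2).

5253 = 23·226 + 55
226 = 4·55 + 6
55 = 9·6 + 1
6 = 6·1 + 0  (stop)
So 5253/226 = [23; 4, 9, 6].

[23; 4, 9, 6]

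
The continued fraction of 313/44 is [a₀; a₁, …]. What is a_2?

1

313 = 7·44 + 5   →  a_0 = 7
44 = 8·5 + 4   →  a_1 = 8
5 = 1·4 + 1   →  a_2 = 1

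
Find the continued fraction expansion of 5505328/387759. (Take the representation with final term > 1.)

5505328 = 14×387759 + 76702
387759 = 5×76702 + 4249
76702 = 18×4249 + 220
4249 = 19×220 + 69
220 = 3×69 + 13
69 = 5×13 + 4
13 = 3×4 + 1
4 = 4×1 + 0  (stop)
So 5505328/387759 = [14; 5, 18, 19, 3, 5, 3, 4].

[14; 5, 18, 19, 3, 5, 3, 4]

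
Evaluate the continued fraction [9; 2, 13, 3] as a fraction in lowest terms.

787/83

Fold from the inside: start with 3/1.
  13 + 1/3 = 40/3
  2 + 3/40 = 83/40
  9 + 40/83 = 787/83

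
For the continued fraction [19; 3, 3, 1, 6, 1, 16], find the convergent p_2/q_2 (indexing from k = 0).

Using pₖ = aₖpₖ₋₁ + pₖ₋₂, qₖ = aₖqₖ₋₁ + qₖ₋₂ (with p₋₁=1, p₋₂=0, q₋₁=0, q₋₂=1):
  k=0: a=19, p=19, q=1
  k=1: a=3, p=58, q=3
  k=2: a=3, p=193, q=10

193/10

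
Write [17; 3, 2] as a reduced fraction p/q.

Fold from the inside: start with 2/1.
  3 + 1/2 = 7/2
  17 + 2/7 = 121/7

121/7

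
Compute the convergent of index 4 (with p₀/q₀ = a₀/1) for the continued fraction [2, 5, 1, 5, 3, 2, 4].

241/111

Using pₖ = aₖpₖ₋₁ + pₖ₋₂, qₖ = aₖqₖ₋₁ + qₖ₋₂ (with p₋₁=1, p₋₂=0, q₋₁=0, q₋₂=1):
  k=0: a=2, p=2, q=1
  k=1: a=5, p=11, q=5
  k=2: a=1, p=13, q=6
  k=3: a=5, p=76, q=35
  k=4: a=3, p=241, q=111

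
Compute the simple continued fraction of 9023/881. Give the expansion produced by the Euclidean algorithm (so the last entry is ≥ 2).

[10; 4, 7, 2, 1, 9]

9023 = 10*881 + 213
881 = 4*213 + 29
213 = 7*29 + 10
29 = 2*10 + 9
10 = 1*9 + 1
9 = 9*1 + 0  (stop)
So 9023/881 = [10; 4, 7, 2, 1, 9].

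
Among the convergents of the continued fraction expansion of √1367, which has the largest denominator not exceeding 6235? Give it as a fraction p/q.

101195/2737

√1367 = [36; 1, 35, 1, 72, …] (period length 4).
Convergents:
  p_0/q_0 = 36/1
  p_1/q_1 = 37/1
  p_2/q_2 = 1331/36
  p_3/q_3 = 1368/37
  p_4/q_4 = 99827/2700
  p_5/q_5 = 101195/2737
  p_6/q_6 = 3641652/98495
q_5 = 2737 ≤ 6235 < 98495 = q_6, so the answer is 101195/2737.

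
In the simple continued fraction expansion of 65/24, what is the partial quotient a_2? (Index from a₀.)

2

65 = 2·24 + 17   →  a_0 = 2
24 = 1·17 + 7   →  a_1 = 1
17 = 2·7 + 3   →  a_2 = 2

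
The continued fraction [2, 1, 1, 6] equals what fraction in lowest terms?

Fold from the inside: start with 6/1.
  1 + 1/6 = 7/6
  1 + 6/7 = 13/7
  2 + 7/13 = 33/13

33/13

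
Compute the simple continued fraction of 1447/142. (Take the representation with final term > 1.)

1447 = 10×142 + 27
142 = 5×27 + 7
27 = 3×7 + 6
7 = 1×6 + 1
6 = 6×1 + 0  (stop)
So 1447/142 = [10; 5, 3, 1, 6].

[10; 5, 3, 1, 6]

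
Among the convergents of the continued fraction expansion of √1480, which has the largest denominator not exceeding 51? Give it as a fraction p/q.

654/17

√1480 = [38; 2, 8, 19, 8, 2, 76, …] (period length 6).
Convergents:
  p_0/q_0 = 38/1
  p_1/q_1 = 77/2
  p_2/q_2 = 654/17
  p_3/q_3 = 12503/325
q_2 = 17 ≤ 51 < 325 = q_3, so the answer is 654/17.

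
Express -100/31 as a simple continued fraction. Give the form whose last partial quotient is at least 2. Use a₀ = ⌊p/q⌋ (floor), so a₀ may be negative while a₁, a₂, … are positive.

-100 = -4·31 + 24
31 = 1·24 + 7
24 = 3·7 + 3
7 = 2·3 + 1
3 = 3·1 + 0  (stop)
So -100/31 = [-4; 1, 3, 2, 3].

[-4; 1, 3, 2, 3]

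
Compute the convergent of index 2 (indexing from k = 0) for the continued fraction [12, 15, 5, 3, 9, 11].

Using pₖ = aₖpₖ₋₁ + pₖ₋₂, qₖ = aₖqₖ₋₁ + qₖ₋₂ (with p₋₁=1, p₋₂=0, q₋₁=0, q₋₂=1):
  k=0: a=12, p=12, q=1
  k=1: a=15, p=181, q=15
  k=2: a=5, p=917, q=76

917/76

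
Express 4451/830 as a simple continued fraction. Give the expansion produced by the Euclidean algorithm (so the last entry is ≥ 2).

[5; 2, 1, 3, 8, 9]

4451 = 5·830 + 301
830 = 2·301 + 228
301 = 1·228 + 73
228 = 3·73 + 9
73 = 8·9 + 1
9 = 9·1 + 0  (stop)
So 4451/830 = [5; 2, 1, 3, 8, 9].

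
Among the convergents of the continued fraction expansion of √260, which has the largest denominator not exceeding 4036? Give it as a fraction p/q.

√260 = [16; 8, 32, …] (period length 2).
Convergents:
  p_0/q_0 = 16/1
  p_1/q_1 = 129/8
  p_2/q_2 = 4144/257
  p_3/q_3 = 33281/2064
  p_4/q_4 = 1069136/66305
q_3 = 2064 ≤ 4036 < 66305 = q_4, so the answer is 33281/2064.

33281/2064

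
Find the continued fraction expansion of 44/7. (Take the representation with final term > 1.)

[6; 3, 2]

44 = 6*7 + 2
7 = 3*2 + 1
2 = 2*1 + 0  (stop)
So 44/7 = [6; 3, 2].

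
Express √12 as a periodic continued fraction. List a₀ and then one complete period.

[3; 2, 6]

a₀ = ⌊√12⌋ = 3.
With m₀=0, d₀=1 and mₖ₊₁ = dₖaₖ − mₖ, dₖ₊₁ = (n − mₖ₊₁²)/dₖ, aₖ₊₁ = ⌊(a₀+mₖ₊₁)/dₖ₊₁⌋:
  k=1: m=3, d=3, a=2
  k=2: m=3, d=1, a=6
d=1 and a=2a₀=6 at k=2, so the next step gives (m, d) = (3, 3) again — its k=1 value — and the period has length 2.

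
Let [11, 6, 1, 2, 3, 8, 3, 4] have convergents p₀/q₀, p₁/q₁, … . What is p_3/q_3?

Using pₖ = aₖpₖ₋₁ + pₖ₋₂, qₖ = aₖqₖ₋₁ + qₖ₋₂ (with p₋₁=1, p₋₂=0, q₋₁=0, q₋₂=1):
  k=0: a=11, p=11, q=1
  k=1: a=6, p=67, q=6
  k=2: a=1, p=78, q=7
  k=3: a=2, p=223, q=20

223/20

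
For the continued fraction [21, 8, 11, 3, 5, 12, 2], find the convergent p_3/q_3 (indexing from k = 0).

Using pₖ = aₖpₖ₋₁ + pₖ₋₂, qₖ = aₖqₖ₋₁ + qₖ₋₂ (with p₋₁=1, p₋₂=0, q₋₁=0, q₋₂=1):
  k=0: a=21, p=21, q=1
  k=1: a=8, p=169, q=8
  k=2: a=11, p=1880, q=89
  k=3: a=3, p=5809, q=275

5809/275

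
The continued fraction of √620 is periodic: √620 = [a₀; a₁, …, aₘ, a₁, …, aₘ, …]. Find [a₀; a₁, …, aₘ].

[24; 1, 8, 1, 48]

a₀ = ⌊√620⌋ = 24.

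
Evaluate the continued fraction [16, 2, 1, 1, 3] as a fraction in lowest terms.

295/18

Fold from the inside: start with 3/1.
  1 + 1/3 = 4/3
  1 + 3/4 = 7/4
  2 + 4/7 = 18/7
  16 + 7/18 = 295/18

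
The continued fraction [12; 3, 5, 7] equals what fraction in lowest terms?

Fold from the inside: start with 7/1.
  5 + 1/7 = 36/7
  3 + 7/36 = 115/36
  12 + 36/115 = 1416/115

1416/115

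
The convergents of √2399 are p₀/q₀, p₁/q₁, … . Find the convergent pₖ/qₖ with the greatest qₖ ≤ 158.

2400/49

√2399 = [48; 1, 47, 1, 96, …] (period length 4).
Convergents:
  p_0/q_0 = 48/1
  p_1/q_1 = 49/1
  p_2/q_2 = 2351/48
  p_3/q_3 = 2400/49
  p_4/q_4 = 232751/4752
q_3 = 49 ≤ 158 < 4752 = q_4, so the answer is 2400/49.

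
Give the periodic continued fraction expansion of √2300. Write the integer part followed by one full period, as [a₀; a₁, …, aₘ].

a₀ = ⌊√2300⌋ = 47.
With m₀=0, d₀=1 and mₖ₊₁ = dₖaₖ − mₖ, dₖ₊₁ = (n − mₖ₊₁²)/dₖ, aₖ₊₁ = ⌊(a₀+mₖ₊₁)/dₖ₊₁⌋:
  k=1: m=47, d=91, a=1
  k=2: m=44, d=4, a=22
  k=3: m=44, d=91, a=1
  k=4: m=47, d=1, a=94
d=1 and a=2a₀=94 at k=4, so the next step gives (m, d) = (47, 91) again — its k=1 value — and the period has length 4.

[47; 1, 22, 1, 94]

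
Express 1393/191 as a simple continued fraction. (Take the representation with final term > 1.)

[7; 3, 2, 2, 3, 3]

1393 = 7*191 + 56
191 = 3*56 + 23
56 = 2*23 + 10
23 = 2*10 + 3
10 = 3*3 + 1
3 = 3*1 + 0  (stop)
So 1393/191 = [7; 3, 2, 2, 3, 3].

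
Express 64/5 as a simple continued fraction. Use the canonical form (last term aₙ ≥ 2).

64 = 12*5 + 4
5 = 1*4 + 1
4 = 4*1 + 0  (stop)
So 64/5 = [12; 1, 4].

[12; 1, 4]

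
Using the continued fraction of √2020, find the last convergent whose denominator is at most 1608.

71956/1601

√2020 = [44; 1, 16, 1, 88, …] (period length 4).
Convergents:
  p_0/q_0 = 44/1
  p_1/q_1 = 45/1
  p_2/q_2 = 764/17
  p_3/q_3 = 809/18
  p_4/q_4 = 71956/1601
  p_5/q_5 = 72765/1619
q_4 = 1601 ≤ 1608 < 1619 = q_5, so the answer is 71956/1601.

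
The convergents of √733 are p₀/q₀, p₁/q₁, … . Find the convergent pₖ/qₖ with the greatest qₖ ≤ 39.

731/27

√733 = [27; 13, 1, 1, 13, 54, …] (period length 5).
Convergents:
  p_0/q_0 = 27/1
  p_1/q_1 = 352/13
  p_2/q_2 = 379/14
  p_3/q_3 = 731/27
  p_4/q_4 = 9882/365
q_3 = 27 ≤ 39 < 365 = q_4, so the answer is 731/27.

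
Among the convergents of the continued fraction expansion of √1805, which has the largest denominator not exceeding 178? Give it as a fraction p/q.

2889/68

√1805 = [42; 2, 16, 2, 84, …] (period length 4).
Convergents:
  p_0/q_0 = 42/1
  p_1/q_1 = 85/2
  p_2/q_2 = 1402/33
  p_3/q_3 = 2889/68
  p_4/q_4 = 244078/5745
q_3 = 68 ≤ 178 < 5745 = q_4, so the answer is 2889/68.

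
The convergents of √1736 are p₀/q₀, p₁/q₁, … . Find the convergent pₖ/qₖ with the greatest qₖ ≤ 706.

√1736 = [41; 1, 1, 1, 82, …] (period length 4).
Convergents:
  p_0/q_0 = 41/1
  p_1/q_1 = 42/1
  p_2/q_2 = 83/2
  p_3/q_3 = 125/3
  p_4/q_4 = 10333/248
  p_5/q_5 = 10458/251
  p_6/q_6 = 20791/499
  p_7/q_7 = 31249/750
q_6 = 499 ≤ 706 < 750 = q_7, so the answer is 20791/499.

20791/499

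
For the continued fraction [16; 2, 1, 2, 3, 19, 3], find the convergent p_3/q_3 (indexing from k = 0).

Using pₖ = aₖpₖ₋₁ + pₖ₋₂, qₖ = aₖqₖ₋₁ + qₖ₋₂ (with p₋₁=1, p₋₂=0, q₋₁=0, q₋₂=1):
  k=0: a=16, p=16, q=1
  k=1: a=2, p=33, q=2
  k=2: a=1, p=49, q=3
  k=3: a=2, p=131, q=8

131/8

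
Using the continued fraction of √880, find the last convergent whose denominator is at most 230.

√880 = [29; 1, 1, 1, 58, …] (period length 4).
Convergents:
  p_0/q_0 = 29/1
  p_1/q_1 = 30/1
  p_2/q_2 = 59/2
  p_3/q_3 = 89/3
  p_4/q_4 = 5221/176
  p_5/q_5 = 5310/179
  p_6/q_6 = 10531/355
q_5 = 179 ≤ 230 < 355 = q_6, so the answer is 5310/179.

5310/179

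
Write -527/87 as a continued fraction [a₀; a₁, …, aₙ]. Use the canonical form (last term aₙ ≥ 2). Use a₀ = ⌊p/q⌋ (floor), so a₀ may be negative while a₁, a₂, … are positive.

-527 = -7×87 + 82
87 = 1×82 + 5
82 = 16×5 + 2
5 = 2×2 + 1
2 = 2×1 + 0  (stop)
So -527/87 = [-7; 1, 16, 2, 2].

[-7; 1, 16, 2, 2]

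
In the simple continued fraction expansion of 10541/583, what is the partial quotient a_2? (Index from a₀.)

2

10541 = 18·583 + 47   →  a_0 = 18
583 = 12·47 + 19   →  a_1 = 12
47 = 2·19 + 9   →  a_2 = 2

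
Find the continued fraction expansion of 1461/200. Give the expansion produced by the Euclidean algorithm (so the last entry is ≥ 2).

1461 = 7·200 + 61
200 = 3·61 + 17
61 = 3·17 + 10
17 = 1·10 + 7
10 = 1·7 + 3
7 = 2·3 + 1
3 = 3·1 + 0  (stop)
So 1461/200 = [7; 3, 3, 1, 1, 2, 3].

[7; 3, 3, 1, 1, 2, 3]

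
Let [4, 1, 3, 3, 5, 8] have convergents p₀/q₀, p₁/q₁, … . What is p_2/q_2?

19/4

Using pₖ = aₖpₖ₋₁ + pₖ₋₂, qₖ = aₖqₖ₋₁ + qₖ₋₂ (with p₋₁=1, p₋₂=0, q₋₁=0, q₋₂=1):
  k=0: a=4, p=4, q=1
  k=1: a=1, p=5, q=1
  k=2: a=3, p=19, q=4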